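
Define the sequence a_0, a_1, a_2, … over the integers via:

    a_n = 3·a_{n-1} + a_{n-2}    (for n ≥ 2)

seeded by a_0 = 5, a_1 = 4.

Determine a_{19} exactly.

11045563276

a_2 = 3·4 + 1·5 = 17
a_3 = 3·17 + 1·4 = 55
a_4 = 3·55 + 1·17 = 182
a_5 = 3·182 + 1·55 = 601
a_6 = 3·601 + 1·182 = 1985
a_7 = 3·1985 + 1·601 = 6556
a_8 = 3·6556 + 1·1985 = 21653
a_9 = 3·21653 + 1·6556 = 71515
a_10 = 3·71515 + 1·21653 = 236198
a_11 = 3·236198 + 1·71515 = 780109
a_12 = 3·780109 + 1·236198 = 2576525
a_13 = 3·2576525 + 1·780109 = 8509684
a_14 = 3·8509684 + 1·2576525 = 28105577
a_15 = 3·28105577 + 1·8509684 = 92826415
a_16 = 3·92826415 + 1·28105577 = 306584822
a_17 = 3·306584822 + 1·92826415 = 1012580881
a_18 = 3·1012580881 + 1·306584822 = 3344327465
a_19 = 3·3344327465 + 1·1012580881 = 11045563276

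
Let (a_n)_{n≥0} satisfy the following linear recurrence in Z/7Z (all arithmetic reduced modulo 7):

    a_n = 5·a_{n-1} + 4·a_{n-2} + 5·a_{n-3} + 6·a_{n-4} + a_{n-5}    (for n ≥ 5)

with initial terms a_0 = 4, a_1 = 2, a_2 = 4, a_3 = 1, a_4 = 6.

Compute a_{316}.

2

a_5 = 5·6 + 4·1 + 5·4 + 6·2 + 1·4 = 0
a_6 = 5·0 + 4·6 + 5·1 + 6·4 + 1·2 = 6
a_7 = 5·6 + 4·0 + 5·6 + 6·1 + 1·4 = 0
a_8 = 5·0 + 4·6 + 5·0 + 6·6 + 1·1 = 5
a_9 = 5·5 + 4·0 + 5·6 + 6·0 + 1·6 = 5
a_10 = 5·5 + 4·5 + 5·0 + 6·6 + 1·0 = 4
Continuing the recurrence:
  a_11 = 1;  a_12 = 6;  a_13 = 5;  a_14 = 6;  a_15 = 6;  a_16 = 4
  a_17 = 5;  a_18 = 0;  a_19 = 5;  a_20 = 3;  a_21 = 6;  a_22 = 2
  a_23 = 2;  a_24 = 1;  a_25 = 6;  a_26 = 6;  a_27 = 3;  a_28 = 0
  a_29 = 2;  a_30 = 4;  a_31 = 3;  a_32 = 2;  a_33 = 5;  a_34 = 4
  a_35 = 2;  a_36 = 3;  a_37 = 5;  a_38 = 6;  a_39 = 4;  a_40 = 5
  a_41 = 6;  a_42 = 6;  a_43 = 4;  a_44 = 3;  a_45 = 4;  a_46 = 3
  a_47 = 6;  a_48 = 0;  a_49 = 3;  a_50 = 4;  a_51 = 1;  a_52 = 0
  a_53 = 0;  a_54 = 4;  a_55 = 2;  a_56 = 6;  a_57 = 2;  a_58 = 5
  a_59 = 2;  a_60 = 1;  a_61 = 0;  a_62 = 4;  a_63 = 0;  a_64 = 3
  a_65 = 1;  a_66 = 6;  a_67 = 4;  a_68 = 4;  a_69 = 5;  a_70 = 0
  a_71 = 0;  a_72 = 4;  a_73 = 5;  a_74 = 4;  a_75 = 4;  a_76 = 1
  a_77 = 5;  a_78 = 1;  a_79 = 2;  a_80 = 0;  a_81 = 2;  a_82 = 3
  a_83 = 1;  a_84 = 1;  a_85 = 1;  a_86 = 6;  a_87 = 6;  a_88 = 3
  a_89 = 6;  a_90 = 4;  a_91 = 3;  a_92 = 1;  a_93 = 6;  a_94 = 2
  a_95 = 5;  a_96 = 2;  a_97 = 0;  a_98 = 2;  a_99 = 3;  a_100 = 5
  a_101 = 0;  a_102 = 5;  a_103 = 0;  a_104 = 4;  a_105 = 1;  a_106 = 2
  a_107 = 4;  a_108 = 1;  a_109 = 6;  a_110 = 4;  a_111 = 5;  a_112 = 4
  a_113 = 6;  a_114 = 3;  a_115 = 2;  a_116 = 4;  a_117 = 6;  a_118 = 3
  a_119 = 4;  a_120 = 4;  a_121 = 0;  a_122 = 4;  a_123 = 4;  a_124 = 1
  a_125 = 3;  a_126 = 0;  a_127 = 3;  a_128 = 5;  a_129 = 0;  a_130 = 3
  a_131 = 2;  a_132 = 6;  a_133 = 2;  a_134 = 6;  a_135 = 6;  a_136 = 4
  a_137 = 1;  a_138 = 5;  a_139 = 0;  a_140 = 6;  a_141 = 2;  a_142 = 2
  a_143 = 4;  a_144 = 4;  a_145 = 1;  a_146 = 6;  a_147 = 3;  a_148 = 2
  a_149 = 6;  a_150 = 6;  a_151 = 4;  a_152 = 5;  a_153 = 4;  a_154 = 4
  a_155 = 0;  a_156 = 0;  a_157 = 0;  a_158 = 0;  a_159 = 4;  a_160 = 6
  a_161 = 4;  a_162 = 1;  a_163 = 5;  a_164 = 5;  a_165 = 3;  a_166 = 0
  a_167 = 5;  a_168 = 5;  a_169 = 5;  a_170 = 3;  a_171 = 6;  a_172 = 4
  a_173 = 3;  a_174 = 0;  a_175 = 1;  a_176 = 1;  a_177 = 3;  a_178 = 6
  a_179 = 4;  a_180 = 3;  a_181 = 3;  a_182 = 2;  a_183 = 4;  a_184 = 2
  a_185 = 1;  a_186 = 6;  a_187 = 0;  a_188 = 3;  a_189 = 4;  a_190 = 6
  a_191 = 4;  a_192 = 5;  a_193 = 0;  a_194 = 3;  a_195 = 0;  a_196 = 4
  a_197 = 5;  a_198 = 3;  a_199 = 2;  a_200 = 1;  a_201 = 6;  a_202 = 4
  a_203 = 1;  a_204 = 3;  a_205 = 6;  a_206 = 0;  a_207 = 0;  a_208 = 0
  a_209 = 4;  a_210 = 5;  a_211 = 6;  a_212 = 0;  a_213 = 3;  a_214 = 2
  a_215 = 0;  a_216 = 1;  a_217 = 5;  a_218 = 2;  a_219 = 2;  a_220 = 0
  a_221 = 0;  a_222 = 6;  a_223 = 2;  a_224 = 1;  a_225 = 1;  a_226 = 6
  a_227 = 1;  a_228 = 0;  a_229 = 6;  a_230 = 2;  a_231 = 4;  a_232 = 3
  a_233 = 0;  a_234 = 1;  a_235 = 4;  a_236 = 4;  a_237 = 2;  a_238 = 3
  a_239 = 5;  a_240 = 5;  a_241 = 6;  a_242 = 4;  a_243 = 4;  a_244 = 3
  a_245 = 1;  a_246 = 4;  a_247 = 4;  a_248 = 0;  a_249 = 3;  a_250 = 4
  a_251 = 4;  a_252 = 6;  a_253 = 0;  a_254 = 1;  a_255 = 0;  a_256 = 2
  a_257 = 0;  a_258 = 0;  a_259 = 4;  a_260 = 4;  a_261 = 3;  a_262 = 2
  a_263 = 3;  a_264 = 3;  a_265 = 3;  a_266 = 1;  a_267 = 3;  a_268 = 6
  a_269 = 5;  a_270 = 3;  a_271 = 0;  a_272 = 6;  a_273 = 4;  a_274 = 4
  a_275 = 6;  a_276 = 4;  a_277 = 3;  a_278 = 5;  a_279 = 6;  a_280 = 4
  a_281 = 0;  a_282 = 2;  a_283 = 1;  a_284 = 1;  a_285 = 2;  a_286 = 3
  a_287 = 1;  a_288 = 6;  a_289 = 6;  a_290 = 2;  a_291 = 3;  a_292 = 6
  a_293 = 3;  a_294 = 2;  a_295 = 2;  a_296 = 2;  a_297 = 3;  a_298 = 6
  a_299 = 3;  a_300 = 5;  a_301 = 3;  a_302 = 5;  a_303 = 2;  a_304 = 1
  a_305 = 5;  a_306 = 2;  a_307 = 3;  a_308 = 0;  a_309 = 4;  a_310 = 3
  a_311 = 2;  a_312 = 3;  a_313 = 6;  a_314 = 4
a_315 = 5·4 + 4·6 + 5·3 + 6·2 + 1·3 = 4
a_316 = 5·4 + 4·4 + 5·6 + 6·3 + 1·2 = 2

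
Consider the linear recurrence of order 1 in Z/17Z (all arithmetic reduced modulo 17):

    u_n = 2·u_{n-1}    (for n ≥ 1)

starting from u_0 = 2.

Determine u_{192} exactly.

u_1 = 2·2 = 4
u_2 = 2·4 = 8
u_3 = 2·8 = 16
u_4 = 2·16 = 15
u_5 = 2·15 = 13
u_6 = 2·13 = 9
u_7 = 2·9 = 1
u_8 = 2·1 = 2
(u_8) = (2) = (u_0), so the sequence has period 8.
192 ≡ 0 (mod 8), hence u_192 = u_0 = 2.

2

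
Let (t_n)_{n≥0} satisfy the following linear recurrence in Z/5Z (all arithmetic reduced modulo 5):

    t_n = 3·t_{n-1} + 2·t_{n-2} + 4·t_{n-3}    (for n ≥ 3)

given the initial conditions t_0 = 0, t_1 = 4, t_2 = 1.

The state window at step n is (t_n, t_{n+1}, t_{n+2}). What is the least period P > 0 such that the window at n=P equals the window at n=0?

n=0: window = (0, 4, 1)
n=1: window = (4, 1, 1)
n=2: window = (1, 1, 1)
n=3: window = (1, 1, 4)
n=4: window = (1, 4, 3)
n=5: window = (4, 3, 1)
n=6: window = (3, 1, 0)
n=7: window = (1, 0, 4)
n=8: window = (0, 4, 1)
window at n=8 equals window at n=0 → period = 8

8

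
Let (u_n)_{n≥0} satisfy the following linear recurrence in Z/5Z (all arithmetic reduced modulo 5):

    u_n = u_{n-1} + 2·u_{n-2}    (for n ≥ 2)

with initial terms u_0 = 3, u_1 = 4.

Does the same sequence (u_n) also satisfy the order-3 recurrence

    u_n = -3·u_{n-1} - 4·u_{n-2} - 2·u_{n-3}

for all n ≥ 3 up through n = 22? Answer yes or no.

yes

Terms u_0..u_22: 3, 4, 0, 3, 3, 4, 0, 3, 3, 4, 0, 3, 3, 4, 0, 3, 3, 4, 0, 3, 3, 4, 0
n=3: candidate gives 3, actual u_3 = 3 ✓
n=4: candidate gives 3, actual u_4 = 3 ✓
n=5: candidate gives 4, actual u_5 = 4 ✓
n=6: candidate gives 0, actual u_6 = 0 ✓
n=7: candidate gives 3, actual u_7 = 3 ✓
n=8: candidate gives 3, actual u_8 = 3 ✓
n=9: candidate gives 4, actual u_9 = 4 ✓
n=10: candidate gives 0, actual u_10 = 0 ✓
n=11: candidate gives 3, actual u_11 = 3 ✓
n=12: candidate gives 3, actual u_12 = 3 ✓
n=13: candidate gives 4, actual u_13 = 4 ✓
n=14: candidate gives 0, actual u_14 = 0 ✓
n=15: candidate gives 3, actual u_15 = 3 ✓
n=16: candidate gives 3, actual u_16 = 3 ✓
n=17: candidate gives 4, actual u_17 = 4 ✓
n=18: candidate gives 0, actual u_18 = 0 ✓
n=19: candidate gives 3, actual u_19 = 3 ✓
n=20: candidate gives 3, actual u_20 = 3 ✓
n=21: candidate gives 4, actual u_21 = 4 ✓
n=22: candidate gives 0, actual u_22 = 0 ✓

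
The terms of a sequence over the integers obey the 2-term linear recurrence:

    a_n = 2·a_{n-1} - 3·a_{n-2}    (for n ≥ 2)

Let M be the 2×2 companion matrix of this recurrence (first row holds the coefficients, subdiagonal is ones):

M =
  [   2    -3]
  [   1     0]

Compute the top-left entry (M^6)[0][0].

(M^6)[0][0] is the top entry after applying M 6 times to the unit state (1, 0). Equivalently it is h_{7} for the auxiliary sequence (h_n) obeying the same recurrence with h_1 = 1 and h_i = 0 for 0 ≤ i < 1:
h_2 = 2·1 + -3·0 = 2
h_3 = 2·2 + -3·1 = 1
h_4 = 2·1 + -3·2 = -4
h_5 = 2·-4 + -3·1 = -11
h_6 = 2·-11 + -3·-4 = -10
h_7 = 2·-10 + -3·-11 = 13

13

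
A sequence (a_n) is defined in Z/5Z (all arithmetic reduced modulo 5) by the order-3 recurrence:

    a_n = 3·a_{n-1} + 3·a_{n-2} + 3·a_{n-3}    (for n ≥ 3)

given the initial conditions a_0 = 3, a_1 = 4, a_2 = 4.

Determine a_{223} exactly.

1

a_3 = 3·4 + 3·4 + 3·3 = 3
a_4 = 3·3 + 3·4 + 3·4 = 3
a_5 = 3·3 + 3·3 + 3·4 = 0
a_6 = 3·0 + 3·3 + 3·3 = 3
a_7 = 3·3 + 3·0 + 3·3 = 3
a_8 = 3·3 + 3·3 + 3·0 = 3
Continuing the recurrence:
  a_9 = 2;  a_10 = 4;  a_11 = 2;  a_12 = 4;  a_13 = 0;  a_14 = 3
  a_15 = 1;  a_16 = 2;  a_17 = 3;  a_18 = 3;  a_19 = 4;  a_20 = 0
  a_21 = 1;  a_22 = 0;  a_23 = 3;  a_24 = 2;  a_25 = 0;  a_26 = 0
  a_27 = 1;  a_28 = 3;  a_29 = 2;  a_30 = 3;  a_31 = 4;  a_32 = 2
  a_33 = 2;  a_34 = 4;  a_35 = 4;  a_36 = 0;  a_37 = 4;  a_38 = 4
  a_39 = 4;  a_40 = 1;  a_41 = 2;  a_42 = 1;  a_43 = 2;  a_44 = 0
  a_45 = 4;  a_46 = 3;  a_47 = 1;  a_48 = 4;  a_49 = 4;  a_50 = 2
  a_51 = 0;  a_52 = 3;  a_53 = 0;  a_54 = 4;  a_55 = 1;  a_56 = 0
  a_57 = 0;  a_58 = 3;  a_59 = 4;  a_60 = 1;  a_61 = 4;  a_62 = 2
  a_63 = 1;  a_64 = 1;  a_65 = 2;  a_66 = 2;  a_67 = 0;  a_68 = 2
  a_69 = 2;  a_70 = 2;  a_71 = 3;  a_72 = 1;  a_73 = 3;  a_74 = 1
  a_75 = 0;  a_76 = 2;  a_77 = 4;  a_78 = 3;  a_79 = 2;  a_80 = 2
  a_81 = 1;  a_82 = 0;  a_83 = 4;  a_84 = 0;  a_85 = 2;  a_86 = 3
  a_87 = 0;  a_88 = 0;  a_89 = 4;  a_90 = 2;  a_91 = 3;  a_92 = 2
  a_93 = 1;  a_94 = 3;  a_95 = 3;  a_96 = 1;  a_97 = 1;  a_98 = 0
  a_99 = 1;  a_100 = 1;  a_101 = 1;  a_102 = 4;  a_103 = 3;  a_104 = 4
  a_105 = 3;  a_106 = 0;  a_107 = 1;  a_108 = 2;  a_109 = 4;  a_110 = 1
  a_111 = 1;  a_112 = 3;  a_113 = 0;  a_114 = 2;  a_115 = 0;  a_116 = 1
  a_117 = 4;  a_118 = 0;  a_119 = 0;  a_120 = 2;  a_121 = 1;  a_122 = 4
  a_123 = 1;  a_124 = 3;  a_125 = 4;  a_126 = 4;  a_127 = 3;  a_128 = 3
  a_129 = 0;  a_130 = 3;  a_131 = 3;  a_132 = 3;  a_133 = 2;  a_134 = 4
  a_135 = 2;  a_136 = 4;  a_137 = 0;  a_138 = 3;  a_139 = 1;  a_140 = 2
  a_141 = 3;  a_142 = 3;  a_143 = 4;  a_144 = 0;  a_145 = 1;  a_146 = 0
  a_147 = 3;  a_148 = 2;  a_149 = 0;  a_150 = 0;  a_151 = 1;  a_152 = 3
  a_153 = 2;  a_154 = 3;  a_155 = 4;  a_156 = 2;  a_157 = 2;  a_158 = 4
  a_159 = 4;  a_160 = 0;  a_161 = 4;  a_162 = 4;  a_163 = 4;  a_164 = 1
  a_165 = 2;  a_166 = 1;  a_167 = 2;  a_168 = 0;  a_169 = 4;  a_170 = 3
  a_171 = 1;  a_172 = 4;  a_173 = 4;  a_174 = 2;  a_175 = 0;  a_176 = 3
  a_177 = 0;  a_178 = 4;  a_179 = 1;  a_180 = 0;  a_181 = 0;  a_182 = 3
  a_183 = 4;  a_184 = 1;  a_185 = 4;  a_186 = 2;  a_187 = 1;  a_188 = 1
  a_189 = 2;  a_190 = 2;  a_191 = 0;  a_192 = 2;  a_193 = 2;  a_194 = 2
  a_195 = 3;  a_196 = 1;  a_197 = 3;  a_198 = 1;  a_199 = 0;  a_200 = 2
  a_201 = 4;  a_202 = 3;  a_203 = 2;  a_204 = 2;  a_205 = 1;  a_206 = 0
  a_207 = 4;  a_208 = 0;  a_209 = 2;  a_210 = 3;  a_211 = 0;  a_212 = 0
  a_213 = 4;  a_214 = 2;  a_215 = 3;  a_216 = 2;  a_217 = 1;  a_218 = 3
  a_219 = 3;  a_220 = 1;  a_221 = 1
a_222 = 3·1 + 3·1 + 3·3 = 0
a_223 = 3·0 + 3·1 + 3·1 = 1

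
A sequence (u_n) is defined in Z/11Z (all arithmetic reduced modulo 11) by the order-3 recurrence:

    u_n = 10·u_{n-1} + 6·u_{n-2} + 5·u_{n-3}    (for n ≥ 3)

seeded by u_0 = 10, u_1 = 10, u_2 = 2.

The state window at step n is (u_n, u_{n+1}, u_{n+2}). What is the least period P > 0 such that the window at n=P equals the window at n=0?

n=0: window = (10, 10, 2)
n=1: window = (10, 2, 9)
n=2: window = (2, 9, 9)
n=3: window = (9, 9, 0)
n=4: window = (9, 0, 0)
n=5: window = (0, 0, 1)
n=6: window = (0, 1, 10)
n=7: window = (1, 10, 7)
n=8: window = (10, 7, 3)
n=9: window = (7, 3, 1)
n=10: window = (3, 1, 8)
n=11: window = (1, 8, 2)
n=12: window = (8, 2, 7)
n=13: window = (2, 7, 1)
n=14: window = (7, 1, 7)
n=15: window = (1, 7, 1)
n=16: window = (7, 1, 2)
n=17: window = (1, 2, 6)
n=18: window = (2, 6, 0)
n=19: window = (6, 0, 2)
n=20: window = (0, 2, 6)
n=21: window = (2, 6, 6)
n=22: window = (6, 6, 7)
n=23: window = (6, 7, 4)
n=24: window = (7, 4, 2)
n=25: window = (4, 2, 2)
n=26: window = (2, 2, 8)
n=27: window = (2, 8, 3)
n=28: window = (8, 3, 0)
n=29: window = (3, 0, 3)
n=30: window = (0, 3, 1)
n=31: window = (3, 1, 6)
n=32: window = (1, 6, 4)
n=33: window = (6, 4, 4)
n=34: window = (4, 4, 6)
n=35: window = (4, 6, 5)
n=36: window = (6, 5, 7)
n=37: window = (5, 7, 9)
n=38: window = (7, 9, 3)
n=39: window = (9, 3, 9)
n=40: window = (3, 9, 10)
…
n=663: window = (1, 8, 10)
n=664: window = (8, 10, 10)
n=665: window = (10, 10, 2)
window at n=665 equals window at n=0 → period = 665

665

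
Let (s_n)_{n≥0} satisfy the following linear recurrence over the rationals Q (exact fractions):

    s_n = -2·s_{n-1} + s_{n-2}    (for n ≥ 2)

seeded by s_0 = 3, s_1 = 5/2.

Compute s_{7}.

s_2 = -2·5/2 + 1·3 = -2
s_3 = -2·-2 + 1·5/2 = 13/2
s_4 = -2·13/2 + 1·-2 = -15
s_5 = -2·-15 + 1·13/2 = 73/2
s_6 = -2·73/2 + 1·-15 = -88
s_7 = -2·-88 + 1·73/2 = 425/2

425/2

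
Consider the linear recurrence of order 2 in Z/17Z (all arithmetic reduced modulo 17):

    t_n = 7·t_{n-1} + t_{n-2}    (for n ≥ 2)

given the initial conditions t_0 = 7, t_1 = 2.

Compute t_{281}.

t_2 = 7·2 + 1·7 = 4
t_3 = 7·4 + 1·2 = 13
t_4 = 7·13 + 1·4 = 10
t_5 = 7·10 + 1·13 = 15
t_6 = 7·15 + 1·10 = 13
t_7 = 7·13 + 1·15 = 4
t_8 = 7·4 + 1·13 = 7
t_9 = 7·7 + 1·4 = 2
(t_8, t_9) = (7, 2) = (t_0, t_1), so the sequence has period 8.
281 ≡ 1 (mod 8), hence t_281 = t_1 = 2.

2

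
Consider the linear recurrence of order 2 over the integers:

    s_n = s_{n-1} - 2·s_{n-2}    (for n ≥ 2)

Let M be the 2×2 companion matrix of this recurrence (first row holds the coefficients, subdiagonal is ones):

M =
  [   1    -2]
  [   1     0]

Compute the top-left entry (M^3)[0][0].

(M^3)[0][0] is the top entry after applying M 3 times to the unit state (1, 0). Equivalently it is h_{4} for the auxiliary sequence (h_n) obeying the same recurrence with h_1 = 1 and h_i = 0 for 0 ≤ i < 1:
h_2 = 1·1 + -2·0 = 1
h_3 = 1·1 + -2·1 = -1
h_4 = 1·-1 + -2·1 = -3

-3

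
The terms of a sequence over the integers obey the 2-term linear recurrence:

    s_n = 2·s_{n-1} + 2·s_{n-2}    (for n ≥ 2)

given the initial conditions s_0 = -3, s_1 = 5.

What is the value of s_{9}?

6864

s_2 = 2·5 + 2·-3 = 4
s_3 = 2·4 + 2·5 = 18
s_4 = 2·18 + 2·4 = 44
s_5 = 2·44 + 2·18 = 124
s_6 = 2·124 + 2·44 = 336
s_7 = 2·336 + 2·124 = 920
s_8 = 2·920 + 2·336 = 2512
s_9 = 2·2512 + 2·920 = 6864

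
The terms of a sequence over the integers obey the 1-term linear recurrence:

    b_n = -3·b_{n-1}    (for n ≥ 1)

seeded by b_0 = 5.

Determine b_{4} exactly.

b_1 = -3·5 = -15
b_2 = -3·-15 = 45
b_3 = -3·45 = -135
b_4 = -3·-135 = 405

405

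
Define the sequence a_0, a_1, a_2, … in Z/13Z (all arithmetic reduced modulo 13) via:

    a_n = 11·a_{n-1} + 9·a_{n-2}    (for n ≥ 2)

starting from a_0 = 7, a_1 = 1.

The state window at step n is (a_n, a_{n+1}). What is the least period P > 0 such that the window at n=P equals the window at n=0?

n=0: window = (7, 1)
n=1: window = (1, 9)
n=2: window = (9, 4)
n=3: window = (4, 8)
n=4: window = (8, 7)
n=5: window = (7, 6)
n=6: window = (6, 12)
n=7: window = (12, 4)
n=8: window = (4, 9)
n=9: window = (9, 5)
n=10: window = (5, 6)
n=11: window = (6, 7)
n=12: window = (7, 1)
window at n=12 equals window at n=0 → period = 12

12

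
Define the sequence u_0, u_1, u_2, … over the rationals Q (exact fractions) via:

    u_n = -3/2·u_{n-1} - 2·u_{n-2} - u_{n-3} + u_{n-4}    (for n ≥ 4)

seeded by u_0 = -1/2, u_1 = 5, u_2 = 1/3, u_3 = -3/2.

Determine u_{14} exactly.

-378325/4096

u_4 = -3/2·-3/2 + -2·1/3 + -1·5 + 1·-1/2 = -47/12
u_5 = -3/2·-47/12 + -2·-3/2 + -1·1/3 + 1·5 = 325/24
u_6 = -3/2·325/24 + -2·-47/12 + -1·-3/2 + 1·1/3 = -511/48
u_7 = -3/2·-511/48 + -2·325/24 + -1·-47/12 + 1·-3/2 = -835/96
u_8 = -3/2·-835/96 + -2·-511/48 + -1·325/24 + 1·-47/12 = 3241/192
u_9 = -3/2·3241/192 + -2·-835/96 + -1·-511/48 + 1·325/24 = 6245/384
u_10 = -3/2·6245/384 + -2·3241/192 + -1·-835/96 + 1·-511/48 = -46159/768
u_11 = -3/2·-46159/768 + -2·6245/384 + -1·3241/192 + 1·-835/96 = 49229/1536
u_12 = -3/2·49229/1536 + -2·-46159/768 + -1·6245/384 + 1·3241/192 = 223481/3072
u_13 = -3/2·223481/3072 + -2·49229/1536 + -1·-46159/768 + 1·6245/384 = -198361/2048
u_14 = -3/2·-198361/2048 + -2·223481/3072 + -1·49229/1536 + 1·-46159/768 = -378325/4096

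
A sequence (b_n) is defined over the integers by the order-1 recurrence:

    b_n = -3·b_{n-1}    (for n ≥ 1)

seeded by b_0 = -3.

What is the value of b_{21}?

b_1 = -3·-3 = 9
b_2 = -3·9 = -27
b_3 = -3·-27 = 81
b_4 = -3·81 = -243
b_5 = -3·-243 = 729
b_6 = -3·729 = -2187
b_7 = -3·-2187 = 6561
b_8 = -3·6561 = -19683
b_9 = -3·-19683 = 59049
b_10 = -3·59049 = -177147
b_11 = -3·-177147 = 531441
b_12 = -3·531441 = -1594323
b_13 = -3·-1594323 = 4782969
b_14 = -3·4782969 = -14348907
b_15 = -3·-14348907 = 43046721
b_16 = -3·43046721 = -129140163
b_17 = -3·-129140163 = 387420489
b_18 = -3·387420489 = -1162261467
b_19 = -3·-1162261467 = 3486784401
b_20 = -3·3486784401 = -10460353203
b_21 = -3·-10460353203 = 31381059609

31381059609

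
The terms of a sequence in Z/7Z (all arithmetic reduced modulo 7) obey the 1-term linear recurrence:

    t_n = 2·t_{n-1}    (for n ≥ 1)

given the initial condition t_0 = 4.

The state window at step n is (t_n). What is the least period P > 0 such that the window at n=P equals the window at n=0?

n=0: window = (4)
n=1: window = (1)
n=2: window = (2)
n=3: window = (4)
window at n=3 equals window at n=0 → period = 3

3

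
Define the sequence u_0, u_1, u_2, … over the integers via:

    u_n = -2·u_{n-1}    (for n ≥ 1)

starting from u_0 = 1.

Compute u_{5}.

u_1 = -2·1 = -2
u_2 = -2·-2 = 4
u_3 = -2·4 = -8
u_4 = -2·-8 = 16
u_5 = -2·16 = -32

-32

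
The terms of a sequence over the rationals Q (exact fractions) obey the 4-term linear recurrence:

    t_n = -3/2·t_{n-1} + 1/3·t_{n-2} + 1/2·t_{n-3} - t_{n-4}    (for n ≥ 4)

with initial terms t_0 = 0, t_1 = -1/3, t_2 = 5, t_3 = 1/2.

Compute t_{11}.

t_4 = -3/2·1/2 + 1/3·5 + 1/2·-1/3 + -1·0 = 3/4
t_5 = -3/2·3/4 + 1/3·1/2 + 1/2·5 + -1·-1/3 = 15/8
t_6 = -3/2·15/8 + 1/3·3/4 + 1/2·1/2 + -1·5 = -117/16
t_7 = -3/2·-117/16 + 1/3·15/8 + 1/2·3/4 + -1·1/2 = 367/32
t_8 = -3/2·367/32 + 1/3·-117/16 + 1/2·15/8 + -1·3/4 = -1245/64
t_9 = -3/2·-1245/64 + 1/3·367/32 + 1/2·-117/16 + -1·15/8 = 10549/384
t_10 = -3/2·10549/384 + 1/3·-1245/64 + 1/2·367/32 + -1·-117/16 = -8869/256
t_11 = -3/2·-8869/256 + 1/3·10549/384 + 1/2·-1245/64 + -1·367/32 = 183991/4608

183991/4608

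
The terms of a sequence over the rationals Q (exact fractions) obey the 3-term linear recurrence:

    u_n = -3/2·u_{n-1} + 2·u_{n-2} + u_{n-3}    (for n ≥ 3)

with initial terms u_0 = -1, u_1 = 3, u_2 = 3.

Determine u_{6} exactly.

473/16

u_3 = -3/2·3 + 2·3 + 1·-1 = 1/2
u_4 = -3/2·1/2 + 2·3 + 1·3 = 33/4
u_5 = -3/2·33/4 + 2·1/2 + 1·3 = -67/8
u_6 = -3/2·-67/8 + 2·33/4 + 1·1/2 = 473/16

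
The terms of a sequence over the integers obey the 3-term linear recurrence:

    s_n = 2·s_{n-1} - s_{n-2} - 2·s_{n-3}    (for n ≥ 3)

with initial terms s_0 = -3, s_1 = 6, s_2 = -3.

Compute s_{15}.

-5214

s_3 = 2·-3 + -1·6 + -2·-3 = -6
s_4 = 2·-6 + -1·-3 + -2·6 = -21
s_5 = 2·-21 + -1·-6 + -2·-3 = -30
s_6 = 2·-30 + -1·-21 + -2·-6 = -27
s_7 = 2·-27 + -1·-30 + -2·-21 = 18
s_8 = 2·18 + -1·-27 + -2·-30 = 123
s_9 = 2·123 + -1·18 + -2·-27 = 282
s_10 = 2·282 + -1·123 + -2·18 = 405
s_11 = 2·405 + -1·282 + -2·123 = 282
s_12 = 2·282 + -1·405 + -2·282 = -405
s_13 = 2·-405 + -1·282 + -2·405 = -1902
s_14 = 2·-1902 + -1·-405 + -2·282 = -3963
s_15 = 2·-3963 + -1·-1902 + -2·-405 = -5214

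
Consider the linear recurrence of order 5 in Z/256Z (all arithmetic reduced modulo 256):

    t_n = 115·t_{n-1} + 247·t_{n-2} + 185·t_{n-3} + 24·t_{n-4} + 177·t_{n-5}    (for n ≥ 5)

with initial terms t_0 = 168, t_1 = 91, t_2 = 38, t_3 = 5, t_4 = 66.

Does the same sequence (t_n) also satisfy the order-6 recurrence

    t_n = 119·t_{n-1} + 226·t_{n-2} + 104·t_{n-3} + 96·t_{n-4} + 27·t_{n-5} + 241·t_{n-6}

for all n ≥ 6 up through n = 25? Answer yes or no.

Terms t_0..t_25: 168, 91, 38, 5, 66, 159, 51, 194, 231, 88, 82, 32, 224, 185, 227, 10, 84, 165, 150, 44, 133, 37, 227, 159, 19, 106
n=6: candidate gives 54, actual t_6 = 51 ✗

no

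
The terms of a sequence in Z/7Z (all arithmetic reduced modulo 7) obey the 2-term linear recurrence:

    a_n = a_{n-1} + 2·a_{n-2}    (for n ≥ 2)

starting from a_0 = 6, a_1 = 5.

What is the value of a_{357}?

6

a_2 = 1·5 + 2·6 = 3
a_3 = 1·3 + 2·5 = 6
a_4 = 1·6 + 2·3 = 5
(a_3, a_4) = (6, 5) = (a_0, a_1), so the sequence has period 3.
357 ≡ 0 (mod 3), hence a_357 = a_0 = 6.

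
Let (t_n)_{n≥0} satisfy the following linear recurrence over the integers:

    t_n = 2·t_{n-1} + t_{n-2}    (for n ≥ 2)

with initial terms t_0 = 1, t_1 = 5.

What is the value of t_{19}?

t_2 = 2·5 + 1·1 = 11
t_3 = 2·11 + 1·5 = 27
t_4 = 2·27 + 1·11 = 65
t_5 = 2·65 + 1·27 = 157
t_6 = 2·157 + 1·65 = 379
t_7 = 2·379 + 1·157 = 915
t_8 = 2·915 + 1·379 = 2209
t_9 = 2·2209 + 1·915 = 5333
t_10 = 2·5333 + 1·2209 = 12875
t_11 = 2·12875 + 1·5333 = 31083
t_12 = 2·31083 + 1·12875 = 75041
t_13 = 2·75041 + 1·31083 = 181165
t_14 = 2·181165 + 1·75041 = 437371
t_15 = 2·437371 + 1·181165 = 1055907
t_16 = 2·1055907 + 1·437371 = 2549185
t_17 = 2·2549185 + 1·1055907 = 6154277
t_18 = 2·6154277 + 1·2549185 = 14857739
t_19 = 2·14857739 + 1·6154277 = 35869755

35869755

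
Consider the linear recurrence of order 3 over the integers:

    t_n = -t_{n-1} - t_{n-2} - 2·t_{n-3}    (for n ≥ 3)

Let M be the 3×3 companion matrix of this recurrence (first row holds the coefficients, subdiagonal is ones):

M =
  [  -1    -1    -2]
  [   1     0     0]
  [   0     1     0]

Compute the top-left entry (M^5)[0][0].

-2

(M^5)[0][0] is the top entry after applying M 5 times to the unit state (1, 0, 0). Equivalently it is h_{7} for the auxiliary sequence (h_n) obeying the same recurrence with h_2 = 1 and h_i = 0 for 0 ≤ i < 2:
h_3 = -1·1 + -1·0 + -2·0 = -1
h_4 = -1·-1 + -1·1 + -2·0 = 0
h_5 = -1·0 + -1·-1 + -2·1 = -1
h_6 = -1·-1 + -1·0 + -2·-1 = 3
h_7 = -1·3 + -1·-1 + -2·0 = -2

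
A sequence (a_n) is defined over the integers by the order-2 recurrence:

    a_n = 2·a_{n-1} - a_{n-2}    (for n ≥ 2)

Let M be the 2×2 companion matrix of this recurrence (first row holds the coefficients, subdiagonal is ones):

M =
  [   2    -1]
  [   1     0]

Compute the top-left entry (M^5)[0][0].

(M^5)[0][0] is the top entry after applying M 5 times to the unit state (1, 0). Equivalently it is h_{6} for the auxiliary sequence (h_n) obeying the same recurrence with h_1 = 1 and h_i = 0 for 0 ≤ i < 1:
h_2 = 2·1 + -1·0 = 2
h_3 = 2·2 + -1·1 = 3
h_4 = 2·3 + -1·2 = 4
h_5 = 2·4 + -1·3 = 5
h_6 = 2·5 + -1·4 = 6

6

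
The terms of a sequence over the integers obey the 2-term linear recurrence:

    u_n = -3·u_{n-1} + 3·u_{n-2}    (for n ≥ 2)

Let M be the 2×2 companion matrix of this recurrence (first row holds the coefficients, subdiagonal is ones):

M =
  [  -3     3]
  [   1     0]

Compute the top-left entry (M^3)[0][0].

(M^3)[0][0] is the top entry after applying M 3 times to the unit state (1, 0). Equivalently it is h_{4} for the auxiliary sequence (h_n) obeying the same recurrence with h_1 = 1 and h_i = 0 for 0 ≤ i < 1:
h_2 = -3·1 + 3·0 = -3
h_3 = -3·-3 + 3·1 = 12
h_4 = -3·12 + 3·-3 = -45

-45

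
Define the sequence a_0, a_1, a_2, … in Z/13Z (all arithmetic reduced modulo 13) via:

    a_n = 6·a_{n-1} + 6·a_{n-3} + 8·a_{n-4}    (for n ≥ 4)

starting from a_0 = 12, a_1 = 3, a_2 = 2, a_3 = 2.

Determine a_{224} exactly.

a_4 = 6·2 + 0·2 + 6·3 + 8·12 = 9
a_5 = 6·9 + 0·2 + 6·2 + 8·3 = 12
a_6 = 6·12 + 0·9 + 6·2 + 8·2 = 9
a_7 = 6·9 + 0·12 + 6·9 + 8·2 = 7
a_8 = 6·7 + 0·9 + 6·12 + 8·9 = 4
a_9 = 6·4 + 0·7 + 6·9 + 8·12 = 5
Continuing the recurrence:
  a_10 = 1;  a_11 = 8;  a_12 = 6;  a_13 = 4;  a_14 = 2;  a_15 = 8
  a_16 = 3;  a_17 = 10;  a_18 = 7;  a_19 = 7;  a_20 = 9;  a_21 = 7
  a_22 = 10;  a_23 = 1;  a_24 = 3;  a_25 = 4;  a_26 = 6;  a_27 = 10
  a_28 = 4;  a_29 = 1;  a_30 = 10;  a_31 = 8;  a_32 = 8;  a_33 = 12
  a_34 = 5;  a_35 = 12;  a_36 = 0;  a_37 = 9;  a_38 = 10;  a_39 = 0
  a_40 = 2;  a_41 = 1;  a_42 = 8;  a_43 = 8;  a_44 = 5;  a_45 = 8
  a_46 = 4;  a_47 = 1;  a_48 = 3;  a_49 = 2;  a_50 = 11;  a_51 = 1
  a_52 = 3;  a_53 = 9;  a_54 = 5;  a_55 = 4;  a_56 = 11;  a_57 = 12
  a_58 = 6;  a_59 = 4;  a_60 = 2;  a_61 = 1;  a_62 = 0;  a_63 = 5
  a_64 = 0;  a_65 = 8;  a_66 = 0;  a_67 = 1;  a_68 = 2;  a_69 = 11
  a_70 = 7;  a_71 = 10;  a_72 = 12;  a_73 = 7;  a_74 = 2;  a_75 = 8
  a_76 = 4;  a_77 = 1;  a_78 = 5;  a_79 = 1;  a_80 = 5;  a_81 = 3
  a_82 = 12;  a_83 = 6;  a_84 = 3;  a_85 = 10;  a_86 = 10;  a_87 = 9
  a_88 = 8;  a_89 = 6;  a_90 = 1;  a_91 = 9;  a_92 = 11;  a_93 = 3
  a_94 = 2;  a_95 = 7;  a_96 = 5;  a_97 = 1;  a_98 = 12;  a_99 = 2
  a_100 = 6;  a_101 = 12;  a_102 = 11;  a_103 = 1;  a_104 = 9;  a_105 = 8
  a_106 = 12;  a_107 = 4;  a_108 = 1;  a_109 = 12;  a_110 = 10;  a_111 = 7
  a_112 = 5;  a_113 = 4;  a_114 = 3;  a_115 = 0;  a_116 = 12;  a_117 = 5
  a_118 = 2;  a_119 = 6;  a_120 = 6;  a_121 = 10;  a_122 = 8;  a_123 = 2
  a_124 = 3;  a_125 = 3;  a_126 = 3;  a_127 = 0;  a_128 = 3;  a_129 = 8
  a_130 = 7;  a_131 = 8;  a_132 = 3;  a_133 = 7;  a_134 = 3;  a_135 = 9
  a_136 = 3;  a_137 = 1;  a_138 = 6;  a_139 = 9;  a_140 = 6;  a_141 = 2
  a_142 = 10;  a_143 = 12;  a_144 = 2;  a_145 = 10;  a_146 = 4;  a_147 = 2
  a_148 = 10;  a_149 = 8;  a_150 = 1;  a_151 = 4;  a_152 = 9;  a_153 = 7
  a_154 = 9;  a_155 = 10;  a_156 = 5;  a_157 = 10;  a_158 = 10;  a_159 = 1
  a_160 = 2;  a_161 = 9;  a_162 = 10;  a_163 = 2;  a_164 = 4;  a_165 = 0
  a_166 = 1;  a_167 = 7;  a_168 = 9;  a_169 = 8;  a_170 = 7;  a_171 = 9
  a_172 = 5;  a_173 = 6;  a_174 = 3;  a_175 = 3;  a_176 = 3;  a_177 = 6
  a_178 = 0;  a_179 = 3;  a_180 = 0;  a_181 = 9;  a_182 = 7;  a_183 = 1
  a_184 = 8;  a_185 = 6;  a_186 = 7;  a_187 = 7;  a_188 = 12;  a_189 = 6
  a_190 = 4;  a_191 = 9;  a_192 = 4;  a_193 = 5;  a_194 = 12;  a_195 = 12
  a_196 = 4;  a_197 = 6;  a_198 = 9;  a_199 = 5;  a_200 = 7;  a_201 = 1
  a_202 = 4;  a_203 = 2;  a_204 = 9;  a_205 = 8;  a_206 = 1;  a_207 = 11
  a_208 = 4;  a_209 = 3;  a_210 = 1;  a_211 = 1;  a_212 = 4;  a_213 = 2
  a_214 = 0;  a_215 = 6;  a_216 = 2;  a_217 = 2;  a_218 = 9;  a_219 = 10
  a_220 = 10;  a_221 = 0;  a_222 = 2
a_223 = 6·2 + 0·0 + 6·10 + 8·10 = 9
a_224 = 6·9 + 0·2 + 6·0 + 8·10 = 4

4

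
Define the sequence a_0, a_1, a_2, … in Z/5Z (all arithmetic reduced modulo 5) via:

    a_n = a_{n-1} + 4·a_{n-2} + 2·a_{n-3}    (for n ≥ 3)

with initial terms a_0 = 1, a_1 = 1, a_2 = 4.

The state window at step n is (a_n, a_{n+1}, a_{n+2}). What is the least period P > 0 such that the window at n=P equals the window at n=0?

24

n=0: window = (1, 1, 4)
n=1: window = (1, 4, 0)
n=2: window = (4, 0, 3)
n=3: window = (0, 3, 1)
n=4: window = (3, 1, 3)
n=5: window = (1, 3, 3)
n=6: window = (3, 3, 2)
n=7: window = (3, 2, 0)
n=8: window = (2, 0, 4)
n=9: window = (0, 4, 3)
n=10: window = (4, 3, 4)
n=11: window = (3, 4, 4)
n=12: window = (4, 4, 1)
n=13: window = (4, 1, 0)
n=14: window = (1, 0, 2)
n=15: window = (0, 2, 4)
n=16: window = (2, 4, 2)
n=17: window = (4, 2, 2)
n=18: window = (2, 2, 3)
n=19: window = (2, 3, 0)
n=20: window = (3, 0, 1)
n=21: window = (0, 1, 2)
n=22: window = (1, 2, 1)
n=23: window = (2, 1, 1)
n=24: window = (1, 1, 4)
window at n=24 equals window at n=0 → period = 24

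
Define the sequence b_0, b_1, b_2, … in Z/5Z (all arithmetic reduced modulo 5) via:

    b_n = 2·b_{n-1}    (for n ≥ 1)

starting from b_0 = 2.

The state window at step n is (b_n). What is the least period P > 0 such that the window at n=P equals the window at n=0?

n=0: window = (2)
n=1: window = (4)
n=2: window = (3)
n=3: window = (1)
n=4: window = (2)
window at n=4 equals window at n=0 → period = 4

4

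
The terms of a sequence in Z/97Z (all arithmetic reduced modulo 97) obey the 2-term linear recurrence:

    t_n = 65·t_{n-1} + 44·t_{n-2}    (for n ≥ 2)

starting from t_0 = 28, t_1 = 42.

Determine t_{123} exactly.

t_2 = 65·42 + 44·28 = 82
t_3 = 65·82 + 44·42 = 0
t_4 = 65·0 + 44·82 = 19
t_5 = 65·19 + 44·0 = 71
t_6 = 65·71 + 44·19 = 19
t_7 = 65·19 + 44·71 = 91
t_8 = 65·91 + 44·19 = 58
t_9 = 65·58 + 44·91 = 14
t_10 = 65·14 + 44·58 = 67
t_11 = 65·67 + 44·14 = 24
t_12 = 65·24 + 44·67 = 46
t_13 = 65·46 + 44·24 = 69
t_14 = 65·69 + 44·46 = 10
t_15 = 65·10 + 44·69 = 0
t_16 = 65·0 + 44·10 = 52
t_17 = 65·52 + 44·0 = 82
t_18 = 65·82 + 44·52 = 52
t_19 = 65·52 + 44·82 = 4
t_20 = 65·4 + 44·52 = 26
t_21 = 65·26 + 44·4 = 23
t_22 = 65·23 + 44·26 = 20
t_23 = 65·20 + 44·23 = 81
t_24 = 65·81 + 44·20 = 34
t_25 = 65·34 + 44·81 = 51
t_26 = 65·51 + 44·34 = 58
t_27 = 65·58 + 44·51 = 0
t_28 = 65·0 + 44·58 = 30
t_29 = 65·30 + 44·0 = 10
t_30 = 65·10 + 44·30 = 30
t_31 = 65·30 + 44·10 = 62
t_32 = 65·62 + 44·30 = 15
t_33 = 65·15 + 44·62 = 17
t_34 = 65·17 + 44·15 = 19
t_35 = 65·19 + 44·17 = 43
t_36 = 65·43 + 44·19 = 42
t_37 = 65·42 + 44·43 = 63
t_38 = 65·63 + 44·42 = 26
t_39 = 65·26 + 44·63 = 0
t_40 = 65·0 + 44·26 = 77
t_41 = 65·77 + 44·0 = 58
t_42 = 65·58 + 44·77 = 77
t_43 = 65·77 + 44·58 = 88
t_44 = 65·88 + 44·77 = 87
t_45 = 65·87 + 44·88 = 21
t_46 = 65·21 + 44·87 = 52
t_47 = 65·52 + 44·21 = 36
t_48 = 65·36 + 44·52 = 69
t_49 = 65·69 + 44·36 = 55
t_50 = 65·55 + 44·69 = 15
t_51 = 65·15 + 44·55 = 0
t_52 = 65·0 + 44·15 = 78
t_53 = 65·78 + 44·0 = 26
t_54 = 65·26 + 44·78 = 78
t_55 = 65·78 + 44·26 = 6
t_56 = 65·6 + 44·78 = 39
t_57 = 65·39 + 44·6 = 83
t_58 = 65·83 + 44·39 = 30
t_59 = 65·30 + 44·83 = 73
t_60 = 65·73 + 44·30 = 51
t_61 = 65·51 + 44·73 = 28
t_62 = 65·28 + 44·51 = 87
t_63 = 65·87 + 44·28 = 0
t_64 = 65·0 + 44·87 = 45
t_65 = 65·45 + 44·0 = 15
t_66 = 65·15 + 44·45 = 45
t_67 = 65·45 + 44·15 = 93
t_68 = 65·93 + 44·45 = 71
t_69 = 65·71 + 44·93 = 74
t_70 = 65·74 + 44·71 = 77
t_71 = 65·77 + 44·74 = 16
t_72 = 65·16 + 44·77 = 63
t_73 = 65·63 + 44·16 = 46
t_74 = 65·46 + 44·63 = 39
t_75 = 65·39 + 44·46 = 0
t_76 = 65·0 + 44·39 = 67
t_77 = 65·67 + 44·0 = 87
t_78 = 65·87 + 44·67 = 67
t_79 = 65·67 + 44·87 = 35
t_80 = 65·35 + 44·67 = 82
t_81 = 65·82 + 44·35 = 80
t_82 = 65·80 + 44·82 = 78
t_83 = 65·78 + 44·80 = 54
t_84 = 65·54 + 44·78 = 55
t_85 = 65·55 + 44·54 = 34
t_86 = 65·34 + 44·55 = 71
t_87 = 65·71 + 44·34 = 0
t_88 = 65·0 + 44·71 = 20
t_89 = 65·20 + 44·0 = 39
t_90 = 65·39 + 44·20 = 20
t_91 = 65·20 + 44·39 = 9
t_92 = 65·9 + 44·20 = 10
t_93 = 65·10 + 44·9 = 76
t_94 = 65·76 + 44·10 = 45
t_95 = 65·45 + 44·76 = 61
t_96 = 65·61 + 44·45 = 28
t_97 = 65·28 + 44·61 = 42
t_98 = 65·42 + 44·28 = 82
t_99 = 65·82 + 44·42 = 0
t_100 = 65·0 + 44·82 = 19
t_101 = 65·19 + 44·0 = 71
t_102 = 65·71 + 44·19 = 19
t_103 = 65·19 + 44·71 = 91
t_104 = 65·91 + 44·19 = 58
t_105 = 65·58 + 44·91 = 14
t_106 = 65·14 + 44·58 = 67
t_107 = 65·67 + 44·14 = 24
t_108 = 65·24 + 44·67 = 46
t_109 = 65·46 + 44·24 = 69
t_110 = 65·69 + 44·46 = 10
t_111 = 65·10 + 44·69 = 0
t_112 = 65·0 + 44·10 = 52
t_113 = 65·52 + 44·0 = 82
t_114 = 65·82 + 44·52 = 52
t_115 = 65·52 + 44·82 = 4
t_116 = 65·4 + 44·52 = 26
t_117 = 65·26 + 44·4 = 23
t_118 = 65·23 + 44·26 = 20
t_119 = 65·20 + 44·23 = 81
t_120 = 65·81 + 44·20 = 34
t_121 = 65·34 + 44·81 = 51
t_122 = 65·51 + 44·34 = 58
t_123 = 65·58 + 44·51 = 0

0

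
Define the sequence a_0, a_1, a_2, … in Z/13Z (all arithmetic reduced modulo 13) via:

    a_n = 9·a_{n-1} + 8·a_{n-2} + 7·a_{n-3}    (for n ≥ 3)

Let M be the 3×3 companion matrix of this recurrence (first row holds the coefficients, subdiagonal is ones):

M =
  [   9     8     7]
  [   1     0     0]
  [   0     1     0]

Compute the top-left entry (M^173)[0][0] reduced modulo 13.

(M^173)[0][0] is the top entry after applying M 173 times to the unit state (1, 0, 0). Equivalently it is h_{175} for the auxiliary sequence (h_n) obeying the same recurrence with h_2 = 1 and h_i = 0 for 0 ≤ i < 2:
h_3 = 9·1 + 8·0 + 7·0 = 9
h_4 = 9·9 + 8·1 + 7·0 = 11
h_5 = 9·11 + 8·9 + 7·1 = 9
h_6 = 9·9 + 8·11 + 7·9 = 11
h_7 = 9·11 + 8·9 + 7·11 = 1
h_8 = 9·1 + 8·11 + 7·9 = 4
Continuing the recurrence:
  h_9 = 4;  h_10 = 10;  h_11 = 7;  h_12 = 2;  h_13 = 1;  h_14 = 9
  h_15 = 12;  h_16 = 5;  h_17 = 9;  h_18 = 10;  h_19 = 2;  h_20 = 5
  h_21 = 1;  h_22 = 11;  h_23 = 12;  h_24 = 8;  h_25 = 11;  h_26 = 0
  h_27 = 1;  h_28 = 8;  h_29 = 2;  h_30 = 11;  h_31 = 2;  h_32 = 3
  h_33 = 3;  h_34 = 0;  h_35 = 6;  h_36 = 10;  h_37 = 8;  h_38 = 12
  h_39 = 8;  h_40 = 3;  h_41 = 6;  h_42 = 4;  h_43 = 1;  h_44 = 5
  h_45 = 3;  h_46 = 9;  h_47 = 10;  h_48 = 1;  h_49 = 9;  h_50 = 3
  h_51 = 2;  h_52 = 1;  h_53 = 7;  h_54 = 7;  h_55 = 9;  h_56 = 4
  h_57 = 1;  h_58 = 0;  h_59 = 10;  h_60 = 6;  h_61 = 4;  h_62 = 11
  h_63 = 4;  h_64 = 9;  h_65 = 8;  h_66 = 3;  h_67 = 11;  h_68 = 10
  h_69 = 4;  h_70 = 11;  h_71 = 6;  h_72 = 1;  h_73 = 4;  h_74 = 8
  h_75 = 7;  h_76 = 12;  h_77 = 12;  h_78 = 6;  h_79 = 0;  h_80 = 2
  h_81 = 8;  h_82 = 10;  h_83 = 12;  h_84 = 10;  h_85 = 9;  h_86 = 11
  h_87 = 7;  h_88 = 6;  h_89 = 5;  h_90 = 12;  h_91 = 8;  h_92 = 8
  h_93 = 12;  h_94 = 7;  h_95 = 7;  h_96 = 8;  h_97 = 8;  h_98 = 3
  h_99 = 4;  h_100 = 12;  h_101 = 5;  h_102 = 0;  h_103 = 7;  h_104 = 7
  h_105 = 2;  h_106 = 6;  h_107 = 2;  h_108 = 2;  h_109 = 11;  h_110 = 12
  h_111 = 2;  h_112 = 9;  h_113 = 12;  h_114 = 12;  h_115 = 7;  h_116 = 9
  h_117 = 0;  h_118 = 4;  h_119 = 8;  h_120 = 0;  h_121 = 1;  h_122 = 0
  h_123 = 8;  h_124 = 1;  h_125 = 8;  h_126 = 6;  h_127 = 8;  h_128 = 7
  h_129 = 0;  h_130 = 8;  h_131 = 4;  h_132 = 9;  h_133 = 0;  h_134 = 9
  h_135 = 1;  h_136 = 3;  h_137 = 7;  h_138 = 3;  h_139 = 0;  h_140 = 8
  h_141 = 2;  h_142 = 4;  h_143 = 4;  h_144 = 4;  h_145 = 5;  h_146 = 1
  h_147 = 12;  h_148 = 8;  h_149 = 6;  h_150 = 7;  h_151 = 11;  h_152 = 2
  h_153 = 12;  h_154 = 6;  h_155 = 8;  h_156 = 9;  h_157 = 5;  h_158 = 4
  h_159 = 9;  h_160 = 5;  h_161 = 2;  h_162 = 4;  h_163 = 9;  h_164 = 10
  h_165 = 8;  h_166 = 7;  h_167 = 2;  h_168 = 0;  h_169 = 0;  h_170 = 1
  h_171 = 9;  h_172 = 11;  h_173 = 9
h_174 = 9·9 + 8·11 + 7·9 = 11
h_175 = 9·11 + 8·9 + 7·11 = 1

1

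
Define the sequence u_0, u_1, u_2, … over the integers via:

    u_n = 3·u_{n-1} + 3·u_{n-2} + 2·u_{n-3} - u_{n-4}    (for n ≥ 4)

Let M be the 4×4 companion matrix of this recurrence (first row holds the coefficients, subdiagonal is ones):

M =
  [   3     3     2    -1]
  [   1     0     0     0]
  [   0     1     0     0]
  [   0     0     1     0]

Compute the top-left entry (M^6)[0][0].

2752

(M^6)[0][0] is the top entry after applying M 6 times to the unit state (1, 0, 0, 0). Equivalently it is h_{9} for the auxiliary sequence (h_n) obeying the same recurrence with h_3 = 1 and h_i = 0 for 0 ≤ i < 3:
h_4 = 3·1 + 3·0 + 2·0 + -1·0 = 3
h_5 = 3·3 + 3·1 + 2·0 + -1·0 = 12
h_6 = 3·12 + 3·3 + 2·1 + -1·0 = 47
h_7 = 3·47 + 3·12 + 2·3 + -1·1 = 182
h_8 = 3·182 + 3·47 + 2·12 + -1·3 = 708
h_9 = 3·708 + 3·182 + 2·47 + -1·12 = 2752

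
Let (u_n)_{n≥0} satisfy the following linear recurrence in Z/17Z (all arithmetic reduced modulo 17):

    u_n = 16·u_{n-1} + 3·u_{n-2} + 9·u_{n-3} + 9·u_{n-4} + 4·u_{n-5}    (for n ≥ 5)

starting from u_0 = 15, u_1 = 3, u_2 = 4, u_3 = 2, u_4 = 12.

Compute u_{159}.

7

u_5 = 16·12 + 3·2 + 9·4 + 9·3 + 4·15 = 15
u_6 = 16·15 + 3·12 + 9·2 + 9·4 + 4·3 = 2
u_7 = 16·2 + 3·15 + 9·12 + 9·2 + 4·4 = 15
u_8 = 16·15 + 3·2 + 9·15 + 9·12 + 4·2 = 4
u_9 = 16·4 + 3·15 + 9·2 + 9·15 + 4·12 = 4
u_10 = 16·4 + 3·4 + 9·15 + 9·2 + 4·15 = 0
Continuing the recurrence:
  u_11 = 4;  u_12 = 9;  u_13 = 4;  u_14 = 7;  u_15 = 3;  u_16 = 15
  u_17 = 10;  u_18 = 5;  u_19 = 11;  u_20 = 3;  u_21 = 4;  u_22 = 2
  u_23 = 3;  u_24 = 8;  u_25 = 16;  u_26 = 1;  u_27 = 1;  u_28 = 9
  u_29 = 9;  u_30 = 15;  u_31 = 4;  u_32 = 3;  u_33 = 6;  u_34 = 6
  u_35 = 16;  u_36 = 14;  u_37 = 1;  u_38 = 8;  u_39 = 0;  u_40 = 2
  u_41 = 16;  u_42 = 15;  u_43 = 15;  u_44 = 5;  u_45 = 4;  u_46 = 5
  u_47 = 9;  u_48 = 11;  u_49 = 15;  u_50 = 7;  u_51 = 0;  u_52 = 2
  u_53 = 2;  u_54 = 8;  u_55 = 10;  u_56 = 16;  u_57 = 10;  u_58 = 4
  u_59 = 3;  u_60 = 11;  u_61 = 1;  u_62 = 16;  u_63 = 10;  u_64 = 5
  u_65 = 1;  u_66 = 14;  u_67 = 1;  u_68 = 16;  u_69 = 6;  u_70 = 11
  u_71 = 12;  u_72 = 2;  u_73 = 13;  u_74 = 3;  u_75 = 2;  u_76 = 3
  u_77 = 2;  u_78 = 2;  u_79 = 10;  u_80 = 15;  u_81 = 12;  u_82 = 13
  u_83 = 1;  u_84 = 15;  u_85 = 1;  u_86 = 14;  u_87 = 15;  u_88 = 5
  u_89 = 14;  u_90 = 11;  u_91 = 12;  u_92 = 14;  u_93 = 12;  u_94 = 4
  u_95 = 4;  u_96 = 1;  u_97 = 7;  u_98 = 14;  u_99 = 0;  u_100 = 11
  u_101 = 12;  u_102 = 5;  u_103 = 16;  u_104 = 2;  u_105 = 5;  u_106 = 0
  u_107 = 10;  u_108 = 15;  u_109 = 0;  u_110 = 2;  u_111 = 2;  u_112 = 9
  u_113 = 7;  u_114 = 5;  u_115 = 4;  u_116 = 10;  u_117 = 10;  u_118 = 10
  u_119 = 13;  u_120 = 9;  u_121 = 12;  u_122 = 7;  u_123 = 12;  u_124 = 12
  u_125 = 10;  u_126 = 7;  u_127 = 12;  u_128 = 0;  u_129 = 16;  u_130 = 8
  u_131 = 6;  u_132 = 6;  u_133 = 7;  u_134 = 14;  u_135 = 11;  u_136 = 2
  u_137 = 6;  u_138 = 15;  u_139 = 6;  u_140 = 2;  u_141 = 9;  u_142 = 6
  u_143 = 0;  u_144 = 5;  u_145 = 2;  u_146 = 1;  u_147 = 6;  u_148 = 9
  u_149 = 5;  u_150 = 8;  u_151 = 10;  u_152 = 11;  u_153 = 2;  u_154 = 9
  u_155 = 14;  u_156 = 0;  u_157 = 15
u_158 = 16·15 + 3·0 + 9·14 + 9·9 + 4·2 = 13
u_159 = 16·13 + 3·15 + 9·0 + 9·14 + 4·9 = 7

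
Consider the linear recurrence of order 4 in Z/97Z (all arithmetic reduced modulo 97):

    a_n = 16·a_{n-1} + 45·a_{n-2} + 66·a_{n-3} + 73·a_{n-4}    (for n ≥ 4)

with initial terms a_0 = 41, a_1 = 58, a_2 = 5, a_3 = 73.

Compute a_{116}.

a_4 = 16·73 + 45·5 + 66·58 + 73·41 = 66
a_5 = 16·66 + 45·73 + 66·5 + 73·58 = 78
a_6 = 16·78 + 45·66 + 66·73 + 73·5 = 89
a_7 = 16·89 + 45·78 + 66·66 + 73·73 = 69
a_8 = 16·69 + 45·89 + 66·78 + 73·66 = 40
a_9 = 16·40 + 45·69 + 66·89 + 73·78 = 84
Continuing the recurrence:
  a_10 = 33;  a_11 = 54;  a_12 = 46;  a_13 = 30;  a_14 = 84;  a_15 = 69
  a_16 = 37;  a_17 = 82;  a_18 = 83;  a_19 = 81;  a_20 = 49;  a_21 = 82
  a_22 = 81;  a_23 = 68;  a_24 = 45;  a_25 = 77;  a_26 = 78;  a_27 = 37
  a_28 = 53;  a_29 = 90;  a_30 = 30;  a_31 = 59;  a_32 = 75;  a_33 = 86
  a_34 = 68;  a_35 = 53;  a_36 = 24;  a_37 = 52;  a_38 = 92;  a_39 = 50
  a_40 = 36;  a_41 = 84;  a_42 = 79;  a_43 = 12;  a_44 = 85;  a_45 = 54
  a_46 = 93;  a_47 = 25;  a_48 = 95;  a_49 = 18;  a_50 = 4;  a_51 = 45
  a_52 = 2;  a_53 = 46;  a_54 = 14;  a_55 = 85;  a_56 = 31;  a_57 = 67
  a_58 = 78;  a_59 = 1;  a_60 = 26;  a_61 = 24;  a_62 = 39;  a_63 = 1
  a_64 = 15;  a_65 = 52;  a_66 = 55;  a_67 = 15;  a_68 = 64;  a_69 = 7
  a_70 = 43;  a_71 = 17;  a_72 = 66;  a_73 = 29;  a_74 = 32;  a_75 = 42
  a_76 = 17;  a_77 = 86;  a_78 = 71;  a_79 = 76;  a_80 = 76;  a_81 = 80
  a_82 = 58;  a_83 = 57;  a_84 = 91;  a_85 = 12;  a_86 = 61;  a_87 = 43
  a_88 = 4;  a_89 = 14;  a_90 = 32;  a_91 = 83;  a_92 = 7;  a_93 = 94
  a_94 = 30;  a_95 = 76;  a_96 = 66;  a_97 = 29;  a_98 = 67;  a_99 = 59
  a_100 = 21;  a_101 = 24;  a_102 = 26;  a_103 = 11;  a_104 = 1;  a_105 = 2
  a_106 = 82;  a_107 = 40;  a_108 = 73;  a_109 = 87;  a_110 = 14;  a_111 = 43
  a_112 = 70;  a_113 = 48;  a_114 = 18
a_115 = 16·18 + 45·48 + 66·70 + 73·43 = 22
a_116 = 16·22 + 45·18 + 66·48 + 73·70 = 31

31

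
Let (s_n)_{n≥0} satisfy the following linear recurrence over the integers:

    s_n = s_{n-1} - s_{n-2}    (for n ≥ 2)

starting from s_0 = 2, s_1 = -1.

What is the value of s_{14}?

s_2 = 1·-1 + -1·2 = -3
s_3 = 1·-3 + -1·-1 = -2
s_4 = 1·-2 + -1·-3 = 1
s_5 = 1·1 + -1·-2 = 3
s_6 = 1·3 + -1·1 = 2
s_7 = 1·2 + -1·3 = -1
(s_6, s_7) = (2, -1) = (s_0, s_1), so the sequence has period 6.
14 ≡ 2 (mod 6), hence s_14 = s_2 = -3.

-3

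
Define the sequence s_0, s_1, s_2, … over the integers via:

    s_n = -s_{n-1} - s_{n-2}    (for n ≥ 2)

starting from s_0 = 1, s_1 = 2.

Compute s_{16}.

s_2 = -1·2 + -1·1 = -3
s_3 = -1·-3 + -1·2 = 1
s_4 = -1·1 + -1·-3 = 2
(s_3, s_4) = (1, 2) = (s_0, s_1), so the sequence has period 3.
16 ≡ 1 (mod 3), hence s_16 = s_1 = 2.

2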